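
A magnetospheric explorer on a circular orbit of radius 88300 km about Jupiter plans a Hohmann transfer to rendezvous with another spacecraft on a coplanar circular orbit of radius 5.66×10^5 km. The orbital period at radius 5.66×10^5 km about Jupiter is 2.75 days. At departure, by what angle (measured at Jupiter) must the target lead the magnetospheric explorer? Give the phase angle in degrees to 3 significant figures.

φ = 101°

From Kepler's third law T² = 4π²r³/μ at r = 5.66×10^5 km, T = 2.75 days = 2.75 × 86400 s = 2.376×10^5 s: μ = 4π²r³/T² = 1.26799×10^8 km³/s².
The Hohmann ellipse has a_t = (r₁ + r₂)/2 = 3.2715×10^5 km.
The half-period of the transfer ellipse is t = π√(a_t³/μ) = 52205 s.
The target's mean motion on its circular orbit is ω₂ = √(μ/r₂³) = 2.6444×10^-5 rad/s.
Angle swept by the target during transfer: ω₂·t = 1.3805 rad = 79.10°.
The magnetospheric explorer traverses 180° on the transfer ellipse, so the target must lead by 180° − 79.10° = 101°.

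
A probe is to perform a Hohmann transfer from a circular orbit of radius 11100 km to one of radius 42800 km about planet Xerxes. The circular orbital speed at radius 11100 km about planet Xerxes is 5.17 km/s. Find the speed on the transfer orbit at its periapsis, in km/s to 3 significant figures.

v = 6.52 km/s

From the circular-orbit relation v² = μ/r at r = 11100 km: μ = v²r = (5.17)² × 11100 = 2.96691×10^5 km³/s².
Transfer-ellipse semi-major axis a_t = (r₁ + r₂)/2 = (11100 + 42800)/2 = 26950 km.
At periapsis, r = 11100 km.
Vis-viva: v = √[μ(2/r − 1/a_t)] = √[2.96691×10^5 × (2/11100 − 1/26950)] = 6.515 km/s.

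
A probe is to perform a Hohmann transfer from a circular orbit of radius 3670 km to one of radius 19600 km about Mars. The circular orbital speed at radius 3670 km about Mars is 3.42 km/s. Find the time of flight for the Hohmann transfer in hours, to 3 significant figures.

From the circular-orbit relation v² = μ/r at r = 3670 km: μ = v²r = (3.42)² × 3670 = 42925.8 km³/s².
Semi-major axis of the transfer orbit: a_t = (3670 + 19600)/2 = 11635 km.
Transfer time t = π√(a_t³/μ) = π√((11635)³ / 42925.8) = 19030 s.
Converting: 19030 s ÷ 3600 s/hour = 5.29 hours.

t = 5.29 hours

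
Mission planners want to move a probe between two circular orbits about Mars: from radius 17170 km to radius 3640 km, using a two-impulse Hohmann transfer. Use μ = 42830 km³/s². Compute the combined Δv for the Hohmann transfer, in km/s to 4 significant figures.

Transfer-ellipse semi-major axis a_t = (r₁ + r₂)/2 = (17170 + 3640)/2 = 10405 km.
Circular speed at r₁: v₁ = √(μ/r₁) = √(42830/17170) = 1.57939 km/s.
On the transfer ellipse at r₁, vis-viva gives v_a = √[μ(2/r₁ − 1/a_t)] = 0.934154 km/s.
First burn Δv₁ = |v_a − v₁| = 0.6452 km/s.
Circular speed at r₂: v₂ = √(μ/r₂) = 3.4302 km/s.
Transfer-orbit speed at r₂: v_p = √[μ(2/r₂ − 1/a_t)] = 4.4064 km/s.
Second burn Δv₂ = |v₂ − v_p| = 0.9762 km/s.
Total Δv = Δv₁ + Δv₂ = 1.621 km/s.

Δv = 1.621 km/s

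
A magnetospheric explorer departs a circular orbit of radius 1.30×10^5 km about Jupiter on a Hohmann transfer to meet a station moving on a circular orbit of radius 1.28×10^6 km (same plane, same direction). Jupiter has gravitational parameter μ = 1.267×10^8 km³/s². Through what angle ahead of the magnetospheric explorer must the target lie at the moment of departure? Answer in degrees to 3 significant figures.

Transfer-ellipse semi-major axis a_t = (r₁ + r₂)/2 = (1.300×10^5 + 1.280×10^6)/2 = 7.050×10^5 km.
Transfer time t = π√(a_t³/μ) = 1.65213×10^5 s.
Target angular speed ω₂ = √(μ/r₂³) = 7.77273×10^-6 rad/s.
Angle swept by the target during transfer: ω₂·t = 1.2842 rad = 73.58°.
Arrival is 180° from departure on the ellipse, so φ = 180° − 73.58° = 106°.

φ = 106°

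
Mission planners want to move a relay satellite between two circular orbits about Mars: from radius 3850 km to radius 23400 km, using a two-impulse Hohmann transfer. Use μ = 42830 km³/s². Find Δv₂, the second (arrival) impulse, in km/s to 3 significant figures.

Δv₂ = 0.634 km/s

Semi-major axis of the transfer orbit: a_t = (3850 + 23400)/2 = 13625 km.
Circular speed at r = 23400 km: v_c = √(μ/r) = 1.3529 km/s.
Vis-viva on the transfer ellipse at r = 23400 km gives v_t = √[μ(2/r − 1/a_t)] = 0.71916 km/s.
Δv₂ = |v_t − v_c| = |0.71916 − 1.3529| = 0.6337 km/s.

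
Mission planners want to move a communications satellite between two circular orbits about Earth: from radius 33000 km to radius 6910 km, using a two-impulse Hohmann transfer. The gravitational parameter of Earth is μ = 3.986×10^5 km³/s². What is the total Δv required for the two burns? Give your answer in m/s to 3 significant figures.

Δv = 3600 m/s

Semi-major axis of the transfer orbit: a_t = (33000 + 6910)/2 = 19955 km.
At r₁ the circular-orbit speed is v₁ = √(μ/r₁) = 3.475 km/s.
Transfer-orbit speed at r₁ (vis-viva): v_a = √[μ(2/r₁ − 1/a_t)] = 2.045 km/s.
First burn Δv₁ = |v_a − v₁| = 1.430 km/s.
At r₂, v₂ = √(μ/r₂) = 7.595 km/s.
Transfer-orbit speed at r₂: v_p = √[μ(2/r₂ − 1/a_t)] = 9.767 km/s.
Second burn Δv₂ = |v₂ − v_p| = 2.172 km/s.
Total Δv = Δv₁ + Δv₂ = 3.602 km/s.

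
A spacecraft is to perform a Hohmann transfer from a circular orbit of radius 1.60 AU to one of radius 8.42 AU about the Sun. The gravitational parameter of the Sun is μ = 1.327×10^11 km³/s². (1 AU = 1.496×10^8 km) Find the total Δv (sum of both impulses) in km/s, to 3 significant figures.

In km: r₁ = 1.60 × 1.496×10^8 = 2.3936×10^8 km; r₂ = 8.42 × 1.496×10^8 = 1.259632×10^9 km.
Transfer-ellipse semi-major axis a_t = (r₁ + r₂)/2 = (2.3936×10^8 + 1.259632×10^9)/2 = 7.49496×10^8 km.
Circular speed at r₁: v₁ = √(μ/r₁) = √(1.327×10^11/2.3936×10^8) = 23.5456 km/s.
On the transfer ellipse at r₁, vis-viva equation gives v_p = √[μ(2/r₁ − 1/a_t)] = 30.5244 km/s.
First burn Δv₁ = |v_p − v₁| = 6.979 km/s.
At r₂, v₂ = √(μ/r₂) = 10.264 km/s.
Transfer-orbit speed at r₂: v_a = √[μ(2/r₂ − 1/a_t)] = 5.8004 km/s.
Second burn Δv₂ = |v₂ − v_a| = 4.464 km/s.
Δv = Δv₁ + Δv₂ = 6.979 + 4.464 = 11.44 km/s.

Δv = 11.4 km/s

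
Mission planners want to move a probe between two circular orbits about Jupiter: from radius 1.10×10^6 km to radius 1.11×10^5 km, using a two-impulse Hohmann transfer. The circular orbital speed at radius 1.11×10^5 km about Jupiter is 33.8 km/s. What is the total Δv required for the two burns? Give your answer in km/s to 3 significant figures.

From the circular-orbit relation v² = μ/r at r = 1.11×10^5 km: μ = v²r = (33.8)² × 1.11×10^5 = 1.26811×10^8 km³/s².
The Hohmann ellipse has a_t = (r₁ + r₂)/2 = 6.055×10^5 km.
At r₁ the circular-orbit speed is v₁ = √(μ/r₁) = 10.737 km/s.
Transfer-orbit speed at r₁ (vis-viva): v_a = √[μ(2/r₁ − 1/a_t)] = 4.5971 km/s.
First burn Δv₁ = |v_a − v₁| = 6.140 km/s.
Circular speed at r₂: v₂ = √(μ/r₂) = 33.80 km/s.
Transfer-orbit speed at r₂: v_p = √[μ(2/r₂ − 1/a_t)] = 45.56 km/s.
Second burn Δv₂ = |v₂ − v_p| = 11.76 km/s.
Δv = Δv₁ + Δv₂ = 6.140 + 11.76 = 17.90 km/s.

Δv = 17.9 km/s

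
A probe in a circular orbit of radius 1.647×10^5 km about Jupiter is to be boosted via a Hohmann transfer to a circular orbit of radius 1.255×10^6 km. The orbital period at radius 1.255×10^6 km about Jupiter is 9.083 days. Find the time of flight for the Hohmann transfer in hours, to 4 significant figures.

From Kepler's third law T² = 4π²r³/μ at r = 1.255×10^6 km, T = 9.083 days = 9.083 × 86400 s = 7.847712×10^5 s: μ = 4π²r³/T² = 1.26708×10^8 km³/s².
Transfer-ellipse semi-major axis a_t = (r₁ + r₂)/2 = (1.647×10^5 + 1.255×10^6)/2 = 7.0985×10^5 km.
Transfer time t = π√(a_t³/μ) = π√((7.0985×10^5)³ / 1.26708×10^8) = 1.6692×10^5 s.
Converting: 1.6692×10^5 s ÷ 3600 s/hour = 46.37 hours.

t = 46.37 hours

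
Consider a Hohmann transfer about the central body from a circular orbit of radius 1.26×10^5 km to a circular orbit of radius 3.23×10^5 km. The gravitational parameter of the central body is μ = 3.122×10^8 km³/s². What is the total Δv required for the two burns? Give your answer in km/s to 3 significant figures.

Δv = 17.7 km/s

The Hohmann ellipse has a_t = (r₁ + r₂)/2 = 2.245×10^5 km.
At r₁ the circular-orbit speed is v₁ = √(μ/r₁) = 49.78 km/s.
On the transfer ellipse at r₁, vis-viva gives v_p = √[μ(2/r₁ − 1/a_t)] = 59.71 km/s.
First burn Δv₁ = |v_p − v₁| = 9.930 km/s.
At r₂, v₂ = √(μ/r₂) = 31.0896 km/s.
Transfer-orbit speed at r₂: v_a = √[μ(2/r₂ − 1/a_t)] = 23.2912 km/s.
Second burn Δv₂ = |v₂ − v_a| = 7.798 km/s.
Δv = Δv₁ + Δv₂ = 9.930 + 7.798 = 17.73 km/s.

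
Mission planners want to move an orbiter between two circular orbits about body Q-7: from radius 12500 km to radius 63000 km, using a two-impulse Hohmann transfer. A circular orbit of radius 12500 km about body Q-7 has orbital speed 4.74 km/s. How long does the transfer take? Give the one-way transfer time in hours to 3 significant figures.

From the circular-orbit relation v² = μ/r at r = 12500 km: μ = v²r = (4.74)² × 12500 = 2.80845×10^5 km³/s².
Transfer-ellipse semi-major axis a_t = (r₁ + r₂)/2 = (12500 + 63000)/2 = 37750 km.
By Kepler's third law the transfer-orbit period is T = 2π√(a_t³/μ), so t = T/2 = 43480 s.
Converting: 43480 s ÷ 3600 s/hour = 12.1 hours.

t = 12.1 hours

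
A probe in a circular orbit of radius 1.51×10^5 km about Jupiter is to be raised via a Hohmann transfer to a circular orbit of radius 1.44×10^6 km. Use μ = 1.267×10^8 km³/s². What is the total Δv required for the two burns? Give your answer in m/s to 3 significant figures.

The Hohmann ellipse has a_t = (r₁ + r₂)/2 = 7.955×10^5 km.
Circular speed at r₁: v₁ = √(μ/r₁) = √(1.267×10^8/1.510×10^5) = 28.967 km/s.
Transfer-orbit speed at r₁ (v² = μ(2/r − 1/a)): v_p = √[μ(2/r₁ − 1/a_t)] = 38.973 km/s.
First burn Δv₁ = |v_p − v₁| = 10.01 km/s.
At r₂, v₂ = √(μ/r₂) = 9.380 km/s.
Transfer-orbit speed at r₂: v_a = √[μ(2/r₂ − 1/a_t)] = 4.087 km/s.
Second burn Δv₂ = |v₂ − v_a| = 5.293 km/s.
Total Δv = Δv₁ + Δv₂ = 15.30 km/s.

Δv = 15300 m/s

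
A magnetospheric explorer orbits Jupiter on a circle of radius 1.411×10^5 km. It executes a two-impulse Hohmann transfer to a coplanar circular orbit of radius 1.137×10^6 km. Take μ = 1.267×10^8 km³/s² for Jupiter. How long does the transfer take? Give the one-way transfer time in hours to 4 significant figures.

Transfer-ellipse semi-major axis a_t = (r₁ + r₂)/2 = (1.411×10^5 + 1.137×10^6)/2 = 6.3905×10^5 km.
Transfer time t = π√(a_t³/μ) = π√((6.3905×10^5)³ / 1.267×10^8) = 1.426×10^5 s.
Converting: 1.426×10^5 s ÷ 3600 s/hour = 39.61 hours.

t = 39.61 hours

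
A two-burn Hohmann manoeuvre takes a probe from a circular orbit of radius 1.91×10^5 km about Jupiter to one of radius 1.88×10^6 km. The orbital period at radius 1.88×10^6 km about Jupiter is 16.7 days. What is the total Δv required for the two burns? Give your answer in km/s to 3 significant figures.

From Kepler's third law T² = 4π²r³/μ at r = 1.88×10^6 km, T = 16.7 days = 16.7 × 86400 s = 1.44288×10^6 s: μ = 4π²r³/T² = 1.26001×10^8 km³/s².
The Hohmann ellipse has a_t = (r₁ + r₂)/2 = 1.0355×10^6 km.
Circular speed at r₁: v₁ = √(μ/r₁) = √(1.26001×10^8/1.910×10^5) = 25.6844 km/s.
Transfer-orbit speed at r₁ (v² = μ(2/r − 1/a)): v_p = √[μ(2/r₁ − 1/a_t)] = 34.6078 km/s.
First burn Δv₁ = |v_p − v₁| = 8.923 km/s.
At r₂, v₂ = √(μ/r₂) = 8.187 km/s.
Transfer-orbit speed at r₂: v_a = √[μ(2/r₂ − 1/a_t)] = 3.516 km/s.
Second burn Δv₂ = |v₂ − v_a| = 4.671 km/s.
Total Δv = Δv₁ + Δv₂ = 13.59 km/s.

Δv = 13.6 km/s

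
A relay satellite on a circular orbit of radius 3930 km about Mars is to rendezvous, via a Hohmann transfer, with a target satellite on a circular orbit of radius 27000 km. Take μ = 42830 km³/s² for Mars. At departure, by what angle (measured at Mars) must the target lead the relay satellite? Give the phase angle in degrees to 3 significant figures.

φ = 102°

Semi-major axis of the transfer orbit: a_t = (3930 + 27000)/2 = 15465 km.
The half-period of the transfer ellipse is t = π√(a_t³/μ) = 29194 s.
Target angular speed ω₂ = √(μ/r₂³) = 4.6648×10^-5 rad/s.
Angle swept by the target during transfer: ω₂·t = 1.3618 rad = 78.03°.
The relay satellite traverses 180° on the transfer ellipse, so the target must lead by 180° − 78.03° = 102°.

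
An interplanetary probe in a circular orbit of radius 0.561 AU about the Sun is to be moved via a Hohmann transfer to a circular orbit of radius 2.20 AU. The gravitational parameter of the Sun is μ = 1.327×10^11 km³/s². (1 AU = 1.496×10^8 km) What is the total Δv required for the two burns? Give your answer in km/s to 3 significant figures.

Δv = 17.7 km/s

In km: r₁ = 0.561 × 1.496×10^8 = 8.39256×10^7 km; r₂ = 2.20 × 1.496×10^8 = 3.2912×10^8 km.
Transfer-ellipse semi-major axis a_t = (r₁ + r₂)/2 = (8.39256×10^7 + 3.2912×10^8)/2 = 2.065228×10^8 km.
At r₁ the circular-orbit speed is v₁ = √(μ/r₁) = 39.764 km/s.
On the transfer ellipse at r₁, vis-viva gives v_p = √[μ(2/r₁ − 1/a_t)] = 50.197 km/s.
First burn Δv₁ = |v_p − v₁| = 10.43 km/s.
Circular speed at r₂: v₂ = √(μ/r₂) = 20.07975 km/s.
Transfer-orbit speed at r₂: v_a = √[μ(2/r₂ − 1/a_t)] = 12.80034 km/s.
Second burn Δv₂ = |v₂ − v_a| = 7.279 km/s.
Total Δv = Δv₁ + Δv₂ = 17.71 km/s.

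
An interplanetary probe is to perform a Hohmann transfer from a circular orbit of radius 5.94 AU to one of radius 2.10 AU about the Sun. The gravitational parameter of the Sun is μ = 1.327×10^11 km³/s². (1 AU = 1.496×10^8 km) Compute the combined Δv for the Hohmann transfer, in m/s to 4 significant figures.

Δv = 7818 m/s

In km: r₁ = 5.94 × 1.496×10^8 = 8.88624×10^8 km; r₂ = 2.10 × 1.496×10^8 = 3.1416×10^8 km.
Semi-major axis of the transfer orbit: a_t = (8.88624×10^8 + 3.1416×10^8)/2 = 6.01392×10^8 km.
Circular speed at r₁: v₁ = √(μ/r₁) = √(1.327×10^11/8.88624×10^8) = 12.22 km/s.
Transfer-orbit speed at r₁ (vis-viva): v_a = √[μ(2/r₁ − 1/a_t)] = 8.832 km/s.
First burn Δv₁ = |v_a − v₁| = 3.388 km/s.
Circular speed at r₂: v₂ = √(μ/r₂) = 20.55 km/s.
Transfer-orbit speed at r₂: v_p = √[μ(2/r₂ − 1/a_t)] = 24.98 km/s.
Second burn Δv₂ = |v₂ − v_p| = 4.430 km/s.
Total Δv = Δv₁ + Δv₂ = 7.818 km/s.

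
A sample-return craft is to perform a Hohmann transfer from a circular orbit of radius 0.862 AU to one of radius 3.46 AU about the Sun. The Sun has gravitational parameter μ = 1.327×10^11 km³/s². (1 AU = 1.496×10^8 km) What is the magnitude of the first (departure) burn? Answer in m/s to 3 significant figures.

Δv₁ = 8510 m/s

In km: r₁ = 0.862 × 1.496×10^8 = 1.289552×10^8 km; r₂ = 3.46 × 1.496×10^8 = 5.17616×10^8 km.
Semi-major axis of the transfer orbit: a_t = (1.289552×10^8 + 5.17616×10^8)/2 = 3.232856×10^8 km.
Circular speed at r = 1.289552×10^8 km: v_c = √(μ/r) = 32.079 km/s.
Transfer-orbit speed at the same r (vis-viva, a = a_t): v_t = √[μ(2/r − 1/a_t)] = 40.591 km/s.
Δv₁ = |v_t − v_c| = |40.591 − 32.079| = 8.512 km/s.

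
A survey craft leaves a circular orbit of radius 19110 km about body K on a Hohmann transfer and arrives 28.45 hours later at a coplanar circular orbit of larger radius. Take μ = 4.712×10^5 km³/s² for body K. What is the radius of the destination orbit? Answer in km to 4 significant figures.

Transfer time t = 28.45 hours = 1.0242×10^5 s, and t = π√(a_t³/μ).
So a_t = (μ t²/π²)^(1/3) = (4.712×10^5 × (1.0242×10^5)² / π²)^(1/3) = 79413 km.
Since a_t = (r₁ + r₂)/2, r₂ = 2a_t − r₁ = 2×79413 − 19110 = 1.39716×10^5 km.

r₂ = 1.397×10^5 km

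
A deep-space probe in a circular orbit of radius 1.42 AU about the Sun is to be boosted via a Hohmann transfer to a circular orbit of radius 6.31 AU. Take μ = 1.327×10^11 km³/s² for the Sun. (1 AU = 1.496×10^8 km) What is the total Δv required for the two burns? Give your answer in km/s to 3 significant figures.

In km: r₁ = 1.42 × 1.496×10^8 = 2.12432×10^8 km; r₂ = 6.31 × 1.496×10^8 = 9.43976×10^8 km.
Semi-major axis of the transfer orbit: a_t = (2.12432×10^8 + 9.43976×10^8)/2 = 5.78204×10^8 km.
Circular speed at r₁: v₁ = √(μ/r₁) = √(1.327×10^11/2.12432×10^8) = 24.99341 km/s.
Transfer-orbit speed at r₁ (v² = μ(2/r − 1/a)): v_p = √[μ(2/r₁ − 1/a_t)] = 31.93489 km/s.
First burn Δv₁ = |v_p − v₁| = 6.941 km/s.
At r₂, v₂ = √(μ/r₂) = 11.8565 km/s.
Transfer-orbit speed at r₂: v_a = √[μ(2/r₂ − 1/a_t)] = 7.18662 km/s.
Second burn Δv₂ = |v₂ − v_a| = 4.670 km/s.
Total Δv = Δv₁ + Δv₂ = 11.61 km/s.

Δv = 11.6 km/s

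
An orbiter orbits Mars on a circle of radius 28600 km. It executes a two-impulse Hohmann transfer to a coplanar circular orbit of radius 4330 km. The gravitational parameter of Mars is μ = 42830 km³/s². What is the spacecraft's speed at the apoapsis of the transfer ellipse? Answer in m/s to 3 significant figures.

v = 628 m/s

Semi-major axis of the transfer orbit: a_t = (28600 + 4330)/2 = 16465 km.
The apoapsis of the transfer ellipse is at r = 28600 km.
From the vis-viva equation, v = √[μ(2/r − 1/a_t)] = 0.6276 km/s.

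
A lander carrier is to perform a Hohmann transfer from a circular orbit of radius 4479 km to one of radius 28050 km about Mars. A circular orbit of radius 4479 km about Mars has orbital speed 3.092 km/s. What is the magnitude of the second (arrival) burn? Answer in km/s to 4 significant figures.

Δv₂ = 0.5872 km/s

From the circular-orbit relation v² = μ/r at r = 4479 km: μ = v²r = (3.092)² × 4479 = 42821.3 km³/s².
The Hohmann ellipse has a_t = (r₁ + r₂)/2 = 16264.5 km.
On the circular orbit at r = 28050 km, v_c = √(μ/r) = 1.2356 km/s.
Vis-viva on the transfer ellipse at r = 28050 km gives v_t = √[μ(2/r − 1/a_t)] = 0.64839 km/s.
Δv₂ = |v_t − v_c| = |0.64839 − 1.2356| = 0.5872 km/s.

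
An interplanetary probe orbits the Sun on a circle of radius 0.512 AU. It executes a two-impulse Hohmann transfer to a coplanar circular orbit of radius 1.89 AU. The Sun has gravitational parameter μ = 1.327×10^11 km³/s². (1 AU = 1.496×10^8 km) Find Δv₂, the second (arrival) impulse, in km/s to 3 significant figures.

Δv₂ = 7.52 km/s

In km: r₁ = 0.512 × 1.496×10^8 = 7.65952×10^7 km; r₂ = 1.89 × 1.496×10^8 = 2.82744×10^8 km.
Semi-major axis of the transfer orbit: a_t = (7.65952×10^7 + 2.82744×10^8)/2 = 1.796696×10^8 km.
On the circular orbit at r = 2.82744×10^8 km, v_c = √(μ/r) = 21.664 km/s.
Transfer-orbit speed at the same r (vis-viva, a = a_t): v_t = √[μ(2/r − 1/a_t)] = 14.145 km/s.
Δv₂ = |v_t − v_c| = |14.145 − 21.664| = 7.519 km/s.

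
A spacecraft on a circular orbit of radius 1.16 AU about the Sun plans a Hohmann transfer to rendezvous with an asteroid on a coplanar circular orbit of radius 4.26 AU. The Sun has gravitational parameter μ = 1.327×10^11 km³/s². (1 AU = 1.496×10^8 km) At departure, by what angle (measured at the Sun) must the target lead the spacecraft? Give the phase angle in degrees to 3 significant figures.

φ = 88.7°

In km: r₁ = 1.16 × 1.496×10^8 = 1.73536×10^8 km; r₂ = 4.26 × 1.496×10^8 = 6.37296×10^8 km.
The Hohmann ellipse has a_t = (r₁ + r₂)/2 = 4.05416×10^8 km.
The half-period of the transfer ellipse is t = π√(a_t³/μ) = 7.040×10^7 s.
The target's mean motion on its circular orbit is ω₂ = √(μ/r₂³) = 2.264×10^-8 rad/s.
Angle swept by the target during transfer: ω₂·t = 1.594 rad = 91.33°.
Arrival is 180° from departure on the ellipse, so φ = 180° − 91.33° = 88.7°.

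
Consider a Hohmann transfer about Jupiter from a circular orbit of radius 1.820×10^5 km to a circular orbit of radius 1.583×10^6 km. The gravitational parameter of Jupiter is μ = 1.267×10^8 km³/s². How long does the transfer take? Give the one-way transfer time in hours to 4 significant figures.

t = 64.27 hours

Transfer-ellipse semi-major axis a_t = (r₁ + r₂)/2 = (1.820×10^5 + 1.583×10^6)/2 = 8.825×10^5 km.
By Kepler's third law the transfer-orbit period is T = 2π√(a_t³/μ), so t = T/2 = 2.3138×10^5 s.
Converting: 2.3138×10^5 s ÷ 3600 s/hour = 64.27 hours.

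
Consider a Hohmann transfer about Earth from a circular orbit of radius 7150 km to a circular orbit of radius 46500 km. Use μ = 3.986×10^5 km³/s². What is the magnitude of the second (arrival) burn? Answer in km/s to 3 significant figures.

Δv₂ = 1.42 km/s

The Hohmann ellipse has a_t = (r₁ + r₂)/2 = 26825 km.
On the circular orbit at r = 46500 km, v_c = √(μ/r) = 2.928 km/s.
Transfer-orbit speed at the same r (vis-viva, a = a_t): v_t = √[μ(2/r − 1/a_t)] = 1.512 km/s.
Δv₂ = |v_t − v_c| = |1.512 − 2.928| = 1.416 km/s.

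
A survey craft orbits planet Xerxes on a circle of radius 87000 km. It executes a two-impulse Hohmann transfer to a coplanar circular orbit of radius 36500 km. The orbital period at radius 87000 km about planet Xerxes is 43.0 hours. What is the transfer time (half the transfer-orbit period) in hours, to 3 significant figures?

From Kepler's third law T² = 4π²r³/μ at r = 87000 km, T = 43.0 hours = 43.0 × 3600 s = 1.548×10^5 s: μ = 4π²r³/T² = 1.08486×10^6 km³/s².
Semi-major axis of the transfer orbit: a_t = (87000 + 36500)/2 = 61750 km.
Transfer time t = π√(a_t³/μ) = π√((61750)³ / 1.08486×10^6) = 46280 s.
Converting: 46280 s ÷ 3600 s/hour = 12.9 hours.

t = 12.9 hours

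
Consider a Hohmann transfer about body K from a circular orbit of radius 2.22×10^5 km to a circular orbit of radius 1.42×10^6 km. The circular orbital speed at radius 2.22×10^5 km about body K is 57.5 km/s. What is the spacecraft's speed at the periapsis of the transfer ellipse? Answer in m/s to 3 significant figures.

From the circular-orbit relation v² = μ/r at r = 2.22×10^5 km: μ = v²r = (57.5)² × 2.22×10^5 = 7.33988×10^8 km³/s².
Semi-major axis of the transfer orbit: a_t = (2.220×10^5 + 1.420×10^6)/2 = 8.210×10^5 km.
At periapsis, r = 2.220×10^5 km.
Vis-viva: v = √[μ(2/r − 1/a_t)] = √[7.33988×10^8 × (2/2.220×10^5 − 1/8.210×10^5)] = 75.62 km/s.

v = 75600 m/s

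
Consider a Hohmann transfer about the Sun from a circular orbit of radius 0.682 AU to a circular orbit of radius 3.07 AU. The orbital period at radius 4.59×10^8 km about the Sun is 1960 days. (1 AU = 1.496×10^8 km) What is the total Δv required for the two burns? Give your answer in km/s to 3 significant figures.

Δv = 16.8 km/s

From Kepler's third law T² = 4π²r³/μ at r = 4.59×10^8 km, T = 1960 days = 1960 × 86400 s = 1.69344×10^8 s: μ = 4π²r³/T² = 1.33125×10^11 km³/s².
In km: r₁ = 0.682 × 1.496×10^8 = 1.020272×10^8 km; r₂ = 3.07 × 1.496×10^8 = 4.59272×10^8 km.
Transfer-ellipse semi-major axis a_t = (r₁ + r₂)/2 = (1.020272×10^8 + 4.59272×10^8)/2 = 2.806496×10^8 km.
At r₁ the circular-orbit speed is v₁ = √(μ/r₁) = 36.12 km/s.
On the transfer ellipse at r₁, vis-viva gives v_p = √[μ(2/r₁ − 1/a_t)] = 46.21 km/s.
First burn Δv₁ = |v_p − v₁| = 10.09 km/s.
At r₂, v₂ = √(μ/r₂) = 17.03 km/s.
Transfer-orbit speed at r₂: v_a = √[μ(2/r₂ − 1/a_t)] = 10.27 km/s.
Second burn Δv₂ = |v₂ − v_a| = 6.760 km/s.
Total Δv = Δv₁ + Δv₂ = 16.85 km/s.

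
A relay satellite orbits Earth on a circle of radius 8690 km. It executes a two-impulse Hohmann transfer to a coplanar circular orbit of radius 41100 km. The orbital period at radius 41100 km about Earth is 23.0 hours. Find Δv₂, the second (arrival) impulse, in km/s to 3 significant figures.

From Kepler's third law T² = 4π²r³/μ at r = 41100 km, T = 23.0 hours = 23.0 × 3600 s = 82800 s: μ = 4π²r³/T² = 3.99783×10^5 km³/s².
Transfer-ellipse semi-major axis a_t = (r₁ + r₂)/2 = (8690 + 41100)/2 = 24895 km.
Circular speed at r = 41100 km: v_c = √(μ/r) = 3.119 km/s.
Transfer-orbit speed at the same r (vis-viva, a = a_t): v_t = √[μ(2/r − 1/a_t)] = 1.843 km/s.
Δv₂ = |v_t − v_c| = |1.843 − 3.119| = 1.276 km/s.

Δv₂ = 1.28 km/s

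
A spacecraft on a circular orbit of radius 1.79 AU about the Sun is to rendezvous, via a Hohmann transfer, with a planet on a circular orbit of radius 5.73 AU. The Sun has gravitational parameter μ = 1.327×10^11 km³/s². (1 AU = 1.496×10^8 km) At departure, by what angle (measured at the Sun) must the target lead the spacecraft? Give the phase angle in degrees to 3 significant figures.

In km: r₁ = 1.79 × 1.496×10^8 = 2.67784×10^8 km; r₂ = 5.73 × 1.496×10^8 = 8.57208×10^8 km.
The Hohmann ellipse has a_t = (r₁ + r₂)/2 = 5.62496×10^8 km.
Transfer time t = π√(a_t³/μ) = 1.151×10^8 s.
Target angular speed ω₂ = √(μ/r₂³) = 1.451×10^-8 rad/s.
Angle swept by the target during transfer: ω₂·t = 1.670 rad = 95.68°.
Arrival is 180° from departure on the ellipse, so φ = 180° − 95.68° = 84.3°.

φ = 84.3°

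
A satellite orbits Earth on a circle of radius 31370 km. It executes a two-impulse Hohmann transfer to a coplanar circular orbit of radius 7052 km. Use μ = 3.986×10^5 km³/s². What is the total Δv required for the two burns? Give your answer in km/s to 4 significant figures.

Δv = 3.494 km/s

The Hohmann ellipse has a_t = (r₁ + r₂)/2 = 19211 km.
At r₁ the circular-orbit speed is v₁ = √(μ/r₁) = 3.565 km/s.
On the transfer ellipse at r₁, v² = μ(2/r − 1/a) gives v_a = √[μ(2/r₁ − 1/a_t)] = 2.160 km/s.
First burn Δv₁ = |v_a − v₁| = 1.405 km/s.
At r₂, v₂ = √(μ/r₂) = 7.518 km/s.
Transfer-orbit speed at r₂: v_p = √[μ(2/r₂ − 1/a_t)] = 9.607 km/s.
Second burn Δv₂ = |v₂ − v_p| = 2.089 km/s.
Δv = Δv₁ + Δv₂ = 1.405 + 2.089 = 3.494 km/s.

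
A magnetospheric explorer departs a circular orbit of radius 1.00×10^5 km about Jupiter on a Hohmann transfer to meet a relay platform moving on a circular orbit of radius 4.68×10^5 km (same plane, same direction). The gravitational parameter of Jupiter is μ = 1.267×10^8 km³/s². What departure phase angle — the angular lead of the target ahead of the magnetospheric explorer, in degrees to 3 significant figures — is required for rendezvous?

φ = 94.9°

The Hohmann ellipse has a_t = (r₁ + r₂)/2 = 2.840×10^5 km.
Transfer time t = π√(a_t³/μ) = 42241 s.
Target angular speed ω₂ = √(μ/r₂³) = 3.5158×10^-5 rad/s.
Angle swept by the target during transfer: ω₂·t = 1.4851 rad = 85.09°.
The magnetospheric explorer traverses 180° on the transfer ellipse, so the target must lead by 180° − 85.09° = 94.9°.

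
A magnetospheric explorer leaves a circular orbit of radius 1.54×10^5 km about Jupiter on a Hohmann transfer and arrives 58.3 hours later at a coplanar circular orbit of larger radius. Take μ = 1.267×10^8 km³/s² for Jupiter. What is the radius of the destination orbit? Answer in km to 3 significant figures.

Transfer time t = 58.3 hours = 2.0988×10^5 s, and t = π√(a_t³/μ).
So a_t = (μ t²/π²)^(1/3) = (1.267×10^8 × (2.0988×10^5)² / π²)^(1/3) = 8.2694×10^5 km.
Since a_t = (r₁ + r₂)/2, r₂ = 2a_t − r₁ = 2×8.2694×10^5 − 1.540×10^5 = 1.49988×10^6 km.

r₂ = 1.50×10^6 km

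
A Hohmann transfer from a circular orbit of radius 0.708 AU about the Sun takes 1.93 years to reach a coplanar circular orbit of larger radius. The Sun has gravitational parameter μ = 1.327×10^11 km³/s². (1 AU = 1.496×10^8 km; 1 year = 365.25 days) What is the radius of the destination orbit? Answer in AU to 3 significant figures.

r₂ = 4.21 AU

In km: r₁ = 0.708 × 1.496×10^8 = 1.059168×10^8 km.
Transfer time t = 1.93 years × 365.25 × 86400 s = 6.0906168×10^7 s, and t = π√(a_t³/μ).
So a_t = (μ t²/π²)^(1/3) = (1.327×10^11 × (6.0906168×10^7)² / π²)^(1/3) = 3.6810×10^8 km.
Since a_t = (r₁ + r₂)/2, r₂ = 2a_t − r₁ = 2×3.6810×10^8 − 1.059168×10^8 = 6.302832×10^8 km.
In AU: r₂ = 6.302832×10^8 / 1.496×10^8 = 4.21 AU.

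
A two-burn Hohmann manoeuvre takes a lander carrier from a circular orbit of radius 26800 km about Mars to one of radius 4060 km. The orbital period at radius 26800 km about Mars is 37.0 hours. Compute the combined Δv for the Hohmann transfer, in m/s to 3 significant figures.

From Kepler's third law T² = 4π²r³/μ at r = 26800 km, T = 37.0 hours = 37.0 × 3600 s = 1.332×10^5 s: μ = 4π²r³/T² = 42830.7 km³/s².
The Hohmann ellipse has a_t = (r₁ + r₂)/2 = 15430 km.
Circular speed at r₁: v₁ = √(μ/r₁) = √(42830.7/26800) = 1.26418 km/s.
Transfer-orbit speed at r₁ (v² = μ(2/r − 1/a)): v_a = √[μ(2/r₁ − 1/a_t)] = 0.648471 km/s.
First burn Δv₁ = |v_a − v₁| = 0.61571 km/s.
At r₂, v₂ = √(μ/r₂) = 3.24799 km/s.
Transfer-orbit speed at r₂: v_p = √[μ(2/r₂ − 1/a_t)] = 4.28055 km/s.
Second burn Δv₂ = |v₂ − v_p| = 1.0326 km/s.
Δv = Δv₁ + Δv₂ = 0.61571 + 1.0326 = 1.648 km/s.

Δv = 1650 m/s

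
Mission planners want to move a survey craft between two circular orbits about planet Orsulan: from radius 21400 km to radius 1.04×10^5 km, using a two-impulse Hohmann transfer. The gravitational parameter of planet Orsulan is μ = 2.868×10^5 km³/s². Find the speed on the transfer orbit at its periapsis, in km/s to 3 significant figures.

v = 4.71 km/s

Semi-major axis of the transfer orbit: a_t = (21400 + 1.040×10^5)/2 = 62700 km.
At periapsis, r = 21400 km.
Vis-viva: v = √[μ(2/r − 1/a_t)] = √[2.868×10^5 × (2/21400 − 1/62700)] = 4.715 km/s.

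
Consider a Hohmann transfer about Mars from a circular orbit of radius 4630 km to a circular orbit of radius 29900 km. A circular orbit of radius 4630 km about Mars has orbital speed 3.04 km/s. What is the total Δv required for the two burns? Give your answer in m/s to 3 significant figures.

Δv = 1540 m/s

From the circular-orbit relation v² = μ/r at r = 4630 km: μ = v²r = (3.04)² × 4630 = 42788.6 km³/s².
Transfer-ellipse semi-major axis a_t = (r₁ + r₂)/2 = (4630 + 29900)/2 = 17265 km.
Circular speed at r₁: v₁ = √(μ/r₁) = √(42788.6/4630) = 3.0400 km/s.
On the transfer ellipse at r₁, vis-viva equation gives v_p = √[μ(2/r₁ − 1/a_t)] = 4.0006 km/s.
First burn Δv₁ = |v_p − v₁| = 0.9606 km/s.
At r₂, v₂ = √(μ/r₂) = 1.1963 km/s.
Transfer-orbit speed at r₂: v_a = √[μ(2/r₂ − 1/a_t)] = 0.61949 km/s.
Second burn Δv₂ = |v₂ − v_a| = 0.5768 km/s.
Total Δv = Δv₁ + Δv₂ = 1.537 km/s.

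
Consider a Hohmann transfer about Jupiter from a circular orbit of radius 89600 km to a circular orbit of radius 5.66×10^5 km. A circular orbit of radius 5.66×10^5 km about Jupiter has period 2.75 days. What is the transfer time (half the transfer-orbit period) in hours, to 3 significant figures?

t = 14.5 hours

From Kepler's third law T² = 4π²r³/μ at r = 5.66×10^5 km, T = 2.75 days = 2.75 × 86400 s = 2.376×10^5 s: μ = 4π²r³/T² = 1.26799×10^8 km³/s².
Transfer-ellipse semi-major axis a_t = (r₁ + r₂)/2 = (89600 + 5.660×10^5)/2 = 3.278×10^5 km.
By Kepler's third law the transfer-orbit period is T = 2π√(a_t³/μ), so t = T/2 = 52360 s.
Converting: 52360 s ÷ 3600 s/hour = 14.5 hours.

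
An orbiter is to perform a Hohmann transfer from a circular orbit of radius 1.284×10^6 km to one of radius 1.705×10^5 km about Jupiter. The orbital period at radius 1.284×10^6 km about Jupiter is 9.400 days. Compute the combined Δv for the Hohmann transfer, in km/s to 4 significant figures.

From Kepler's third law T² = 4π²r³/μ at r = 1.284×10^6 km, T = 9.400 days = 9.400 × 86400 s = 8.1216×10^5 s: μ = 4π²r³/T² = 1.26699×10^8 km³/s².
Transfer-ellipse semi-major axis a_t = (r₁ + r₂)/2 = (1.284×10^6 + 1.705×10^5)/2 = 7.2725×10^5 km.
At r₁ the circular-orbit speed is v₁ = √(μ/r₁) = 9.93352 km/s.
On the transfer ellipse at r₁, vis-viva gives v_a = √[μ(2/r₁ − 1/a_t)] = 4.80976 km/s.
First burn Δv₁ = |v_a − v₁| = 5.1238 km/s.
Circular speed at r₂: v₂ = √(μ/r₂) = 27.25986 km/s.
Transfer-orbit speed at r₂: v_p = √[μ(2/r₂ − 1/a_t)] = 36.22132 km/s.
Second burn Δv₂ = |v₂ − v_p| = 8.9615 km/s.
Δv = Δv₁ + Δv₂ = 5.1238 + 8.9615 = 14.09 km/s.

Δv = 14.09 km/s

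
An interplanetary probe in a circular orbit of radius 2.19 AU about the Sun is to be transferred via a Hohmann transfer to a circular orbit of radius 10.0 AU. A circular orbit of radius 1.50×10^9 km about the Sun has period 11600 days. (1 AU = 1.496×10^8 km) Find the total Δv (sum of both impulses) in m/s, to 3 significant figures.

From Kepler's third law T² = 4π²r³/μ at r = 1.50×10^9 km, T = 11600 days = 11600 × 86400 s = 1.00224×10^9 s: μ = 4π²r³/T² = 1.32645×10^11 km³/s².
In km: r₁ = 2.19 × 1.496×10^8 = 3.27624×10^8 km; r₂ = 10.0 × 1.496×10^8 = 1.496×10^9 km.
Semi-major axis of the transfer orbit: a_t = (3.27624×10^8 + 1.496×10^9)/2 = 9.11812×10^8 km.
Circular speed at r₁: v₁ = √(μ/r₁) = √(1.32645×10^11/3.27624×10^8) = 20.121 km/s.
On the transfer ellipse at r₁, vis-viva equation gives v_p = √[μ(2/r₁ − 1/a_t)] = 25.773 km/s.
First burn Δv₁ = |v_p − v₁| = 5.652 km/s.
At r₂, v₂ = √(μ/r₂) = 9.416 km/s.
Transfer-orbit speed at r₂: v_a = √[μ(2/r₂ − 1/a_t)] = 5.644 km/s.
Second burn Δv₂ = |v₂ − v_a| = 3.772 km/s.
Δv = Δv₁ + Δv₂ = 5.652 + 3.772 = 9.424 km/s.

Δv = 9420 m/s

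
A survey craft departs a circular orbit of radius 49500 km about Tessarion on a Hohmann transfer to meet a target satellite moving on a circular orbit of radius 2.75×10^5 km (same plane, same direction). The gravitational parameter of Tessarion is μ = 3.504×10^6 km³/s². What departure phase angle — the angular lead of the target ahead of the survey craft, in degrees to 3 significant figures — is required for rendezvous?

φ = 98.4°

Semi-major axis of the transfer orbit: a_t = (49500 + 2.750×10^5)/2 = 1.6225×10^5 km.
The half-period of the transfer ellipse is t = π√(a_t³/μ) = 1.09684×10^5 s.
The target's mean motion on its circular orbit is ω₂ = √(μ/r₂³) = 1.29802×10^-5 rad/s.
Angle swept by the target during transfer: ω₂·t = 1.4237 rad = 81.57°.
Arrival is 180° from departure on the ellipse, so φ = 180° − 81.57° = 98.4°.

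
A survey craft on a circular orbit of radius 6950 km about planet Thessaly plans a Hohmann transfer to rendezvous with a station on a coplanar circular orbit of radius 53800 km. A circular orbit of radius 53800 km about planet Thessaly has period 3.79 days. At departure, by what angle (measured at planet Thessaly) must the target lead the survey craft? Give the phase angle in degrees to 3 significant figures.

From Kepler's third law T² = 4π²r³/μ at r = 53800 km, T = 3.79 days = 3.79 × 86400 s = 3.27456×10^5 s: μ = 4π²r³/T² = 57332.5 km³/s².
The Hohmann ellipse has a_t = (r₁ + r₂)/2 = 30375 km.
The half-period of the transfer ellipse is t = π√(a_t³/μ) = 69458 s.
The target's mean motion on its circular orbit is ω₂ = √(μ/r₂³) = 1.9188×10^-5 rad/s.
Angle swept by the target during transfer: ω₂·t = 1.3328 rad = 76.36°.
Arrival is 180° from departure on the ellipse, so φ = 180° − 76.36° = 104°.

φ = 104°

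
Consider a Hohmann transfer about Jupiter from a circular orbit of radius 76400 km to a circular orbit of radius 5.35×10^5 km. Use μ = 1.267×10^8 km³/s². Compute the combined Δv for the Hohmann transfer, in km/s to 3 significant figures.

Δv = 20.8 km/s

Transfer-ellipse semi-major axis a_t = (r₁ + r₂)/2 = (76400 + 5.350×10^5)/2 = 3.057×10^5 km.
Circular speed at r₁: v₁ = √(μ/r₁) = √(1.267×10^8/76400) = 40.72 km/s.
On the transfer ellipse at r₁, vis-viva equation gives v_p = √[μ(2/r₁ − 1/a_t)] = 53.87 km/s.
First burn Δv₁ = |v_p − v₁| = 13.15 km/s.
At r₂, v₂ = √(μ/r₂) = 15.389 km/s.
Transfer-orbit speed at r₂: v_a = √[μ(2/r₂ − 1/a_t)] = 7.6933 km/s.
Second burn Δv₂ = |v₂ − v_a| = 7.696 km/s.
Δv = Δv₁ + Δv₂ = 13.15 + 7.696 = 20.85 km/s.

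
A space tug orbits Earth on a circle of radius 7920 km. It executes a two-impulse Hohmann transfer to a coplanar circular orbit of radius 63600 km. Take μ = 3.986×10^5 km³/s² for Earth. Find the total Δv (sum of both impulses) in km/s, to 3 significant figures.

Transfer-ellipse semi-major axis a_t = (r₁ + r₂)/2 = (7920 + 63600)/2 = 35760 km.
At r₁ the circular-orbit speed is v₁ = √(μ/r₁) = 7.094 km/s.
Transfer-orbit speed at r₁ (vis-viva): v_p = √[μ(2/r₁ − 1/a_t)] = 9.461 km/s.
First burn Δv₁ = |v_p − v₁| = 2.367 km/s.
At r₂, v₂ = √(μ/r₂) = 2.503 km/s.
Transfer-orbit speed at r₂: v_a = √[μ(2/r₂ − 1/a_t)] = 1.178 km/s.
Second burn Δv₂ = |v₂ − v_a| = 1.325 km/s.
Total Δv = Δv₁ + Δv₂ = 3.692 km/s.

Δv = 3.69 km/s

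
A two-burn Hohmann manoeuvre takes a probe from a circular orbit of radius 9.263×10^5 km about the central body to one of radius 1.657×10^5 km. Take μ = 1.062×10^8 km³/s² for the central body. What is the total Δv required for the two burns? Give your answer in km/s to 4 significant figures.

Semi-major axis of the transfer orbit: a_t = (9.263×10^5 + 1.657×10^5)/2 = 5.460×10^5 km.
Circular speed at r₁: v₁ = √(μ/r₁) = √(1.062×10^8/9.263×10^5) = 10.7075 km/s.
On the transfer ellipse at r₁, vis-viva gives v_a = √[μ(2/r₁ − 1/a_t)] = 5.89863 km/s.
First burn Δv₁ = |v_a − v₁| = 4.809 km/s.
At r₂, v₂ = √(μ/r₂) = 25.3163 km/s.
Transfer-orbit speed at r₂: v_p = √[μ(2/r₂ − 1/a_t)] = 32.9747 km/s.
Second burn Δv₂ = |v₂ − v_p| = 7.658 km/s.
Δv = Δv₁ + Δv₂ = 4.809 + 7.658 = 12.47 km/s.

Δv = 12.47 km/s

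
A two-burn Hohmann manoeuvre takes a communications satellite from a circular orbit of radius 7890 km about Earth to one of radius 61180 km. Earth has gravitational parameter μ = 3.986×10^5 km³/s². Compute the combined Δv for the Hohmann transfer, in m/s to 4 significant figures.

Δv = 3685 m/s

The Hohmann ellipse has a_t = (r₁ + r₂)/2 = 34535 km.
Circular speed at r₁: v₁ = √(μ/r₁) = √(3.986×10^5/7890) = 7.1077 km/s.
Transfer-orbit speed at r₁ (v² = μ(2/r − 1/a)): v_p = √[μ(2/r₁ − 1/a_t)] = 9.4603 km/s.
First burn Δv₁ = |v_p − v₁| = 2.353 km/s.
At r₂, v₂ = √(μ/r₂) = 2.552 km/s.
Transfer-orbit speed at r₂: v_a = √[μ(2/r₂ − 1/a_t)] = 1.220 km/s.
Second burn Δv₂ = |v₂ − v_a| = 1.332 km/s.
Δv = Δv₁ + Δv₂ = 2.353 + 1.332 = 3.685 km/s.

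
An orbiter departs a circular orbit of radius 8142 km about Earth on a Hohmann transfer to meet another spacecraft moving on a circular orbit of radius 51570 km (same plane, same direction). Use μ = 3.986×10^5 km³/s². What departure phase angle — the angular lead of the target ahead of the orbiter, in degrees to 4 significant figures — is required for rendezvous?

The Hohmann ellipse has a_t = (r₁ + r₂)/2 = 29856 km.
The half-period of the transfer ellipse is t = π√(a_t³/μ) = 25670 s.
Target angular speed ω₂ = √(μ/r₂³) = 5.391×10^-5 rad/s.
Angle swept by the target during transfer: ω₂·t = 1.3839 rad = 79.29°.
The orbiter traverses 180° on the transfer ellipse, so the target must lead by 180° − 79.29° = 100.7°.

φ = 100.7°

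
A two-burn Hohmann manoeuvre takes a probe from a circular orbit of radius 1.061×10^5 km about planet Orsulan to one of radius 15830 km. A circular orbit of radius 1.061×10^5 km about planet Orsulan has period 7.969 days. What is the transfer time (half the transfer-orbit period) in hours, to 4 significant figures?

t = 41.65 hours

From Kepler's third law T² = 4π²r³/μ at r = 1.061×10^5 km, T = 7.969 days = 7.969 × 86400 s = 6.885216×10^5 s: μ = 4π²r³/T² = 99465.1 km³/s².
Transfer-ellipse semi-major axis a_t = (r₁ + r₂)/2 = (1.061×10^5 + 15830)/2 = 60965 km.
Transfer time t = π√(a_t³/μ) = π√((60965)³ / 99465.1) = 1.4995×10^5 s.
Converting: 1.4995×10^5 s ÷ 3600 s/hour = 41.65 hours.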